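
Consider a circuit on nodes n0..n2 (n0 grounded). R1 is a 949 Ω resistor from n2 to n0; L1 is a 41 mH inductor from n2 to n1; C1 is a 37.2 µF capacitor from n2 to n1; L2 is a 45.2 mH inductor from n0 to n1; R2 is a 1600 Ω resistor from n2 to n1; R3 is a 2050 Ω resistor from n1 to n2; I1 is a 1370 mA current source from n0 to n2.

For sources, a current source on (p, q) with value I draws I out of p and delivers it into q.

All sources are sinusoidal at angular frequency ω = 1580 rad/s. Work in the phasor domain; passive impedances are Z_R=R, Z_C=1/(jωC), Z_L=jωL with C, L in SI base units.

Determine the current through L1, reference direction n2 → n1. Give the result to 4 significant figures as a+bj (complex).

-0.4867+0.01227j A

Apply KCL at each of the 2 non-ground nodes and solve the resulting linear system.
Node n1: branches {L1, C1, L2, R2, R3} → V_1 = 4.966+97.53j
Node n2: branches {R1, L1, C1, R2, R3, I1} → V_2 = 4.171+66.00j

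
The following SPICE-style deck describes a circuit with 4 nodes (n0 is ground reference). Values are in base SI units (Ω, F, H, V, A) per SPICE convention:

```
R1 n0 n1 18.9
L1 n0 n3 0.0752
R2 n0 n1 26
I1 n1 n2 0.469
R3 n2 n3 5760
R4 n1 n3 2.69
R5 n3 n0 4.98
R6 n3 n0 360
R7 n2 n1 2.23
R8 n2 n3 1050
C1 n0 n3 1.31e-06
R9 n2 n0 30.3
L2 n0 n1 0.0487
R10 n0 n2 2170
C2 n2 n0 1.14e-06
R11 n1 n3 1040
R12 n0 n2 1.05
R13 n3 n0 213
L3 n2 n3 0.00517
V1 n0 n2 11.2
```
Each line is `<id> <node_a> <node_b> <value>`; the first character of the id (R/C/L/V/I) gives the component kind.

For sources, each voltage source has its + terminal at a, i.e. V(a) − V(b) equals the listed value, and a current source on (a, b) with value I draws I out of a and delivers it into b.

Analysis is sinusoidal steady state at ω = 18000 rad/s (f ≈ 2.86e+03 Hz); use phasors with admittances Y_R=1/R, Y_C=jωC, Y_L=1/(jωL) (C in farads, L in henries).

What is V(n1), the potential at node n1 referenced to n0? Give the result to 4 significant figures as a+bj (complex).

Element admittances at ω=18000 rad/s:
  Y(R1) = 0.05291+0.000j S between n0,n1
  Y(L1) = 0.000-0.0007388j S between n0,n3
  Y(R2) = 0.03846+0.000j S between n0,n1
  I1: injects 0.469 A into n2 (from n1)
  Y(R3) = 0.0001736+0.000j S between n2,n3
  Y(R4) = 0.3717+0.000j S between n1,n3
  Y(R5) = 0.2008+0.000j S between n3,n0
  Y(R6) = 0.002778+0.000j S between n3,n0
  Y(R7) = 0.4484+0.000j S between n2,n1
  Y(R8) = 0.0009524+0.000j S between n2,n3
  Y(C1) = 0.000+0.02358j S between n0,n3
  Y(R9) = 0.03300+0.000j S between n2,n0
  Y(L2) = 0.000-0.001141j S between n0,n1
  Y(R10) = 0.0004608+0.000j S between n0,n2
  Y(C2) = 0.000+0.02052j S between n2,n0
  Y(R11) = 0.0009615+0.000j S between n1,n3
  Y(R12) = 0.9524+0.000j S between n0,n2
  Y(R13) = 0.004695+0.000j S between n3,n0
  Y(L3) = 0.000-0.01075j S between n2,n3
  V1: constraint V(n0)−V(n2) = 11.2
Assemble and solve the 4×4 MNA system:
  V(n1)=-8.156+0.1607j  V(n2)=-11.20+0.000j  V(n3)=-5.235+0.4184j
  i(V1)=-12.89-0.2383j

-8.156+0.1607j V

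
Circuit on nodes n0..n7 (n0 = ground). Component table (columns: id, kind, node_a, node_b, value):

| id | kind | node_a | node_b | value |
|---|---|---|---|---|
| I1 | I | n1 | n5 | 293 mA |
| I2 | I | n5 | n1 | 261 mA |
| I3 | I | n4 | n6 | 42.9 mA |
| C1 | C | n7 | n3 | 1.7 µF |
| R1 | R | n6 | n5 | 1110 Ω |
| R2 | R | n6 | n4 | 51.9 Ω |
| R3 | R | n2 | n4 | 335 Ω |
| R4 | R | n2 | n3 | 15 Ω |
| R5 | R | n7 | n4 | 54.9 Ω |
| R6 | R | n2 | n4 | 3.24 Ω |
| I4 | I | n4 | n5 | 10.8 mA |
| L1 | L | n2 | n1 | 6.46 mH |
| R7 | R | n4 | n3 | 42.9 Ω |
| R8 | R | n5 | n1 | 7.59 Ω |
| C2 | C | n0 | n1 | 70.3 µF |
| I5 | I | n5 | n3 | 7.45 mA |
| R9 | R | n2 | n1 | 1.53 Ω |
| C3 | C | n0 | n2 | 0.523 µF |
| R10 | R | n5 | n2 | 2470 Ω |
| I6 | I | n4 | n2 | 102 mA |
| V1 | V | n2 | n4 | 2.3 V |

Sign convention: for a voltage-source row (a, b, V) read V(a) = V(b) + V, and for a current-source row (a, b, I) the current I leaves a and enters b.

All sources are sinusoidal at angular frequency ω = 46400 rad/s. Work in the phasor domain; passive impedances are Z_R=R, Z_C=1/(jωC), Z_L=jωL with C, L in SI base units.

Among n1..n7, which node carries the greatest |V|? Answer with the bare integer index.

MNA unknowns: 7 node voltages V₁..V_7 plus 1 source current (V1)
I1: z[1]−=0.293, z[5]+=0.293
I2: z[5]−=0.261, z[1]+=0.261
I3: z[4]−=0.0429, z[6]+=0.0429
C1: Y=0.000+0.07888j on G[7,3]
R1: Y=0.0009009+0.000j on G[6,5]
R2: Y=0.01927+0.000j on G[6,4]
R3: Y=0.002985+0.000j on G[2,4]
R4: Y=0.06667+0.000j on G[2,3]
R5: Y=0.01821+0.000j on G[7,4]
R6: Y=0.3086+0.000j on G[2,4]
I4: z[4]−=0.0108, z[5]+=0.0108
L1: Y=0.000-0.003336j on G[2,1]
R7: Y=0.02331+0.000j on G[4,3]
R8: Y=0.1318+0.000j on G[5,1]
C2: Y=0.000+3.262j on G[0,1]
I5: z[5]−=0.00745, z[3]+=0.00745
R9: Y=0.6536+0.000j on G[2,1]
C3: Y=0.000+0.02427j on G[0,2]
R10: Y=0.0004049+0.000j on G[5,2]
I6: z[4]−=0.102, z[2]+=0.102
V1: row V2−V4=2.3, i_V1 at 2,4
solve → V1=3.324e-05-1.054e-06j, V2=-0.004469+0.0001416j, V3=-0.8077-0.05558j, V4=-2.304+0.0001416j, V5=0.2653+3.038e-07j, V6=-0.06263+0.0001353j, V7=-0.8712+0.2754j
aux → i_V1=-0.6652-0.003715j

4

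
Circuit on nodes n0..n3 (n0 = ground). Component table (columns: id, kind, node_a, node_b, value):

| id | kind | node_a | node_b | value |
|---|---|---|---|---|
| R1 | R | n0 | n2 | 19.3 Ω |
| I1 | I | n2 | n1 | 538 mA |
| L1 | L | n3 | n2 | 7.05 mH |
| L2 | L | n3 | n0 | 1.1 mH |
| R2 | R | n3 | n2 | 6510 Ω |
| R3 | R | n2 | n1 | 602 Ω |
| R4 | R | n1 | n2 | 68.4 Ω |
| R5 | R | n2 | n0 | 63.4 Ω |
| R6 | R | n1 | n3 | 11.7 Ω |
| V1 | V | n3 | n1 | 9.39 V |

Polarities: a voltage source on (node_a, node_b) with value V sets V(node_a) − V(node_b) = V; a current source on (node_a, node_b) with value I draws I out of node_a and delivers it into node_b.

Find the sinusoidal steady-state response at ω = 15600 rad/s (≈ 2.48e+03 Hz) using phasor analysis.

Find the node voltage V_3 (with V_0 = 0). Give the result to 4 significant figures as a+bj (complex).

0.8833+8.380j V

Element admittances at ω=15600 rad/s:
  Y(R1) = 0.05181+0.000j S between n0,n2
  I1: injects 0.538 A into n1 (from n2)
  Y(L1) = 0.000-0.009093j S between n3,n2
  Y(L2) = 0.000-0.05828j S between n3,n0
  Y(R2) = 0.0001536+0.000j S between n3,n2
  Y(R3) = 0.001661+0.000j S between n2,n1
  Y(R4) = 0.01462+0.000j S between n1,n2
  Y(R5) = 0.01577+0.000j S between n2,n0
  Y(R6) = 0.08547+0.000j S between n1,n3
  V1: constraint V(n3)−V(n1) = 9.39
Assemble and solve the 4×4 MNA system:
  V(n1)=-8.507+8.380j  V(n2)=-7.225+0.7616j  V(n3)=0.8833+8.380j
  i(V1)=-1.361+0.1240j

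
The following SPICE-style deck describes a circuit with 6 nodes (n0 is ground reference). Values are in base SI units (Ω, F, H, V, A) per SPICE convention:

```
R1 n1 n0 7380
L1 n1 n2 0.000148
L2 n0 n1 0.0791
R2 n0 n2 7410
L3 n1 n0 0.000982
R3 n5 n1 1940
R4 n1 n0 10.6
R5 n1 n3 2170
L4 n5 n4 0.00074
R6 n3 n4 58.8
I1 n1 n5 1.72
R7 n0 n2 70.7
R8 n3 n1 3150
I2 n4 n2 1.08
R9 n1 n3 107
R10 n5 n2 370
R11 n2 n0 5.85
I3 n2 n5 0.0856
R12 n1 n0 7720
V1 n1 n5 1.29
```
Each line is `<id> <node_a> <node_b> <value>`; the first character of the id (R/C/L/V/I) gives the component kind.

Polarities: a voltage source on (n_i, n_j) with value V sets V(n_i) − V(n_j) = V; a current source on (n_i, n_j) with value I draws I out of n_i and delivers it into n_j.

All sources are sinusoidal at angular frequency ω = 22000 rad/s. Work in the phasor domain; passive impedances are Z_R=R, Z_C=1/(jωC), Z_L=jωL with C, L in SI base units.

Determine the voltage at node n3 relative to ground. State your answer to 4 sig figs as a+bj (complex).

-2.006-12.76j V

Element admittances at ω=22000 rad/s:
  Y(R1) = 0.0001355+0.000j S between n1,n0
  Y(L1) = 0.000-0.3071j S between n1,n2
  Y(L2) = 0.000-0.0005746j S between n0,n1
  Y(R2) = 0.0001350+0.000j S between n0,n2
  Y(L3) = 0.000-0.04629j S between n1,n0
  Y(R3) = 0.0005155+0.000j S between n5,n1
  Y(R4) = 0.09434+0.000j S between n1,n0
  Y(R5) = 0.0004608+0.000j S between n1,n3
  Y(L4) = 0.000-0.06143j S between n5,n4
  Y(R6) = 0.01701+0.000j S between n3,n4
  I1: injects 1.72 A into n5 (from n1)
  Y(R7) = 0.01414+0.000j S between n0,n2
  Y(R8) = 0.0003175+0.000j S between n3,n1
  I2: injects 1.08 A into n2 (from n4)
  Y(R9) = 0.009346+0.000j S between n1,n3
  Y(R10) = 0.002703+0.000j S between n5,n2
  Y(R11) = 0.1709+0.000j S between n2,n0
  I3: injects 0.0856 A into n5 (from n2)
  Y(R12) = 0.0001295+0.000j S between n1,n0
  V1: constraint V(n1)−V(n5) = 1.29
Assemble and solve the 6×6 MNA system:
  V(n1)=-0.07932-1.934j  V(n2)=0.5298+0.9677j  V(n3)=-2.006-12.76j  V(n4)=-3.153-19.20j  V(n5)=-1.369-1.934j
  i(V1)=-0.7509-0.1174j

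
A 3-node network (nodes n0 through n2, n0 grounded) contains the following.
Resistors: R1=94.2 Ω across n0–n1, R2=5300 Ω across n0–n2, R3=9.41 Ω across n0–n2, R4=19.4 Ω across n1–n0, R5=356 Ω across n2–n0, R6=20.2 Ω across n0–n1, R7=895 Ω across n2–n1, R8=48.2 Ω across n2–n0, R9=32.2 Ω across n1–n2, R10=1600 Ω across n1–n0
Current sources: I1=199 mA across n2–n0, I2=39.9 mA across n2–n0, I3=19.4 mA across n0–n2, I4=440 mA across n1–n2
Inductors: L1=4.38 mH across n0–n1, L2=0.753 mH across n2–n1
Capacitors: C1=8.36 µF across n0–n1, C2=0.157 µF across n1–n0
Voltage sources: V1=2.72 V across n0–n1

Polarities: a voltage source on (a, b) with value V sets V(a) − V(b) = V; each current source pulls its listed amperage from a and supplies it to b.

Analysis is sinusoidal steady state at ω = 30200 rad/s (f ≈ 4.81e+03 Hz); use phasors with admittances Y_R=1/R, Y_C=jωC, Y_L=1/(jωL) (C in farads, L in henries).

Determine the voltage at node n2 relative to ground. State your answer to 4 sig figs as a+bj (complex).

0.5776+0.8941j V

Apply KCL at each of the 2 non-ground nodes and solve the resulting linear system.
Node n1: branches {R1, L1, R4, R6, R7, R9, C1, L2, R10, I4, C2, V1} → V_1 = -2.720+0.000j
Node n2: branches {I1, I2, R2, R3, I3, R5, R7, R8, R9, L2, I4} → V_2 = 0.5776+0.8941j
Source currents: i(V1)=-0.01084-0.5628j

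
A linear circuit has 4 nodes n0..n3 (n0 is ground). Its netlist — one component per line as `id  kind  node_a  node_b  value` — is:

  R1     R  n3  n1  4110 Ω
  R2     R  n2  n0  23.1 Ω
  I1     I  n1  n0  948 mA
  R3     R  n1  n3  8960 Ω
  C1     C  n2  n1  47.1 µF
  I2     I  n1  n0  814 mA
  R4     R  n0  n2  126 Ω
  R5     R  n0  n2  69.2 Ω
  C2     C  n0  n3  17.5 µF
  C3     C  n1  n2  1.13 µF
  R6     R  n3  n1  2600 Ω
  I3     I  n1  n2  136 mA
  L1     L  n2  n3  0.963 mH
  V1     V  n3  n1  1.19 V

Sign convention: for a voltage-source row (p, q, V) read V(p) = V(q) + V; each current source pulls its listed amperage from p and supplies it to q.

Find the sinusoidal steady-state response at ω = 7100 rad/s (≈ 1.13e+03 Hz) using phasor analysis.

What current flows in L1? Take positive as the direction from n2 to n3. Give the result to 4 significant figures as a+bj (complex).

Apply KCL at each of the 3 non-ground nodes and solve the resulting linear system.
Node n1: branches {R1, I1, R3, C1, I2, C3, R6, I3, V1} → V_1 = -4.732+10.03j
Node n2: branches {R2, C1, R4, R5, C3, I3, L1} → V_2 = -7.862+6.700j
Node n3: branches {R1, R3, C2, R6, L1, V1} → V_3 = -3.542+10.03j
Source currents: i(V1)=0.7584+1.072j

-0.4863+0.6319j A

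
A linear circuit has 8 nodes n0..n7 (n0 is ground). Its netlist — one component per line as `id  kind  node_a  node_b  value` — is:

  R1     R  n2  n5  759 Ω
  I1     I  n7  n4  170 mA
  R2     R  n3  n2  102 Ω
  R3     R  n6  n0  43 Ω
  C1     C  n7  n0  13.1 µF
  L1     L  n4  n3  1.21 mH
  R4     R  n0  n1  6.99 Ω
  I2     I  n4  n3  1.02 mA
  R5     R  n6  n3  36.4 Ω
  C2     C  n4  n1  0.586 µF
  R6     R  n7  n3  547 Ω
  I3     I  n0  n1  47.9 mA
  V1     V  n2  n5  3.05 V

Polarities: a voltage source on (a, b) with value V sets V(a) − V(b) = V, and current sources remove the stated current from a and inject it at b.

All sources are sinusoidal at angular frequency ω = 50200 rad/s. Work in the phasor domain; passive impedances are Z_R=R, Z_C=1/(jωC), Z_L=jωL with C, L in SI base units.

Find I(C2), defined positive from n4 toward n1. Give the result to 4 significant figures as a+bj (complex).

0.1757+0.07333j A

MNA unknowns: 7 node voltages V₁..V_7 plus 1 source current (V1)
R1: Y=0.001318+0.000j on G[2,5]
I1: z[7]−=0.17, z[4]+=0.17
R2: Y=0.009804+0.000j on G[3,2]
R3: Y=0.02326+0.000j on G[6,0]
C1: Y=0.000+0.6576j on G[7,0]
L1: Y=0.000-0.01646j on G[4,3]
R4: Y=0.1431+0.000j on G[0,1]
I2: z[4]−=0.00102, z[3]+=0.00102
R5: Y=0.02747+0.000j on G[6,3]
C2: Y=0.000+0.02942j on G[4,1]
R6: Y=0.001828+0.000j on G[7,3]
I3: z[0]−=0.0479, z[1]+=0.0479
V1: row V2−V5=3.05, i_V1 at 2,5
solve → V1=1.563+0.5126j, V2=-0.3983-5.051j, V3=-0.3983-5.051j, V4=4.056-5.461j, V5=-3.448-5.051j, V6=-0.2157-2.736j, V7=-0.01476+0.2596j
aux → i_V1=-0.004018+0.000j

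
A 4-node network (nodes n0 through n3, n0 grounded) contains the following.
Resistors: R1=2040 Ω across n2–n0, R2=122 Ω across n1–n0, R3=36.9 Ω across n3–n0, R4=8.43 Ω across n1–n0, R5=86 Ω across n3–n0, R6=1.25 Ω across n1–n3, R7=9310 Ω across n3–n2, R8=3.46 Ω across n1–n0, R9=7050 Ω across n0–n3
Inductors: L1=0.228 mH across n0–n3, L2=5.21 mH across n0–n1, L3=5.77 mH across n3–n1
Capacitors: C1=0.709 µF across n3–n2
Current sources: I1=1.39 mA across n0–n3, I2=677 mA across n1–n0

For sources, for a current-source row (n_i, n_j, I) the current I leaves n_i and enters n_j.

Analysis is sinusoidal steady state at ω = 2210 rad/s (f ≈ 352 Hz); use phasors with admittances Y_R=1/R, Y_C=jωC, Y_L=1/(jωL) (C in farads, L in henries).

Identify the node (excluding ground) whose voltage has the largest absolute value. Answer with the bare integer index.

1

MNA unknowns: 3 node voltages V₁..V_3
R1: Y=0.0004902+0.000j on G[2,0]
L1: Y=0.000-1.985j on G[0,3]
L2: Y=0.000-0.08685j on G[0,1]
R2: Y=0.008197+0.000j on G[1,0]
R3: Y=0.02710+0.000j on G[3,0]
R4: Y=0.1186+0.000j on G[1,0]
R5: Y=0.01163+0.000j on G[3,0]
R6: Y=0.8000+0.000j on G[1,3]
C1: Y=0.000+0.001567j on G[3,2]
I1: z[0]−=0.00139, z[3]+=0.00139
R7: Y=0.0001074+0.000j on G[3,2]
L3: Y=0.000-0.07842j on G[3,1]
R8: Y=0.2890+0.000j on G[1,0]
R9: Y=0.0001418+0.000j on G[0,3]
I2: z[1]−=0.677, z[0]+=0.677
solve → V1=-0.5577-0.2148j, V2=0.03611-0.1982j, V3=-0.02484-0.2137j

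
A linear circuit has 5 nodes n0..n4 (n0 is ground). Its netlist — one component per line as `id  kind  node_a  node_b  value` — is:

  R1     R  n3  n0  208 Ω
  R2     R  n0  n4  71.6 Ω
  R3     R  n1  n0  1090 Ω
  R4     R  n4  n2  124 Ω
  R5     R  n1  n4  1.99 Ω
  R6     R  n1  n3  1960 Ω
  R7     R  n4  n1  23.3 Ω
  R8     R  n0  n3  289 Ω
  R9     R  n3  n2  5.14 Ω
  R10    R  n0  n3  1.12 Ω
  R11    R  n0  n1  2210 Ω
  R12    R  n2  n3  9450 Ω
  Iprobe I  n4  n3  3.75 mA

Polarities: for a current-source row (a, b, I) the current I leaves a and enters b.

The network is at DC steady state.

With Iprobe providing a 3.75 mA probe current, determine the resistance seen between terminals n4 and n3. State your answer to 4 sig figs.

Element admittances at DC:
  Y(R1) = 0.004808 S between n3,n0
  Y(R2) = 0.01397 S between n0,n4
  Y(R3) = 0.0009174 S between n1,n0
  Y(R4) = 0.008065 S between n4,n2
  Y(R5) = 0.5025 S between n1,n4
  Y(R6) = 0.0005102 S between n1,n3
  Y(R7) = 0.04292 S between n4,n1
  Y(R8) = 0.003460 S between n0,n3
  Y(R9) = 0.1946 S between n3,n2
  Y(R10) = 0.8929 S between n0,n3
  Y(R11) = 0.0004525 S between n0,n1
  Y(R12) = 0.0001058 S between n2,n3
  Iprobe: injects 0.00375 A into n3 (from n4)
Assemble and solve the 4×4 MNA system:
  V(n1)=-0.1575  V(n2)=-0.003706  V(n3)=0.002689  V(n4)=-0.1581

R_eq = 42.87 Ω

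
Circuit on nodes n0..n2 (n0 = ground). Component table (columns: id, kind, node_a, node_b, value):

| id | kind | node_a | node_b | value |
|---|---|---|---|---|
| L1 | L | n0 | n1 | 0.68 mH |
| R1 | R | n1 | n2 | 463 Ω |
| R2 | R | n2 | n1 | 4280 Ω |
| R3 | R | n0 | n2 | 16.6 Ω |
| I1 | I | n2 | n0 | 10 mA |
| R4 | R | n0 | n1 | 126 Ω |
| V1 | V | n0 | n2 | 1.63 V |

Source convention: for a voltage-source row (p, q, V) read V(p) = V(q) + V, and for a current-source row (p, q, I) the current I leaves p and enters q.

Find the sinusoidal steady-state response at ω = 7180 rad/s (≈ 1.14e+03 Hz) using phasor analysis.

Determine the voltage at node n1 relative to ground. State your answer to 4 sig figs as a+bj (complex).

-0.0009583-0.01900j V

Element admittances at ω=7180 rad/s:
  Y(L1) = 0.000-0.2048j S between n0,n1
  Y(R1) = 0.002160+0.000j S between n1,n2
  Y(R2) = 0.0002336+0.000j S between n2,n1
  Y(R3) = 0.06024+0.000j S between n0,n2
  I1: injects 0.01 A into n0 (from n2)
  Y(R4) = 0.007937+0.000j S between n0,n1
  V1: constraint V(n0)−V(n2) = 1.63
Assemble and solve the 3×3 MNA system:
  V(n1)=-0.0009583-0.01900j  V(n2)=-1.630+0.000j
  i(V1)=-0.09209+4.548e-05j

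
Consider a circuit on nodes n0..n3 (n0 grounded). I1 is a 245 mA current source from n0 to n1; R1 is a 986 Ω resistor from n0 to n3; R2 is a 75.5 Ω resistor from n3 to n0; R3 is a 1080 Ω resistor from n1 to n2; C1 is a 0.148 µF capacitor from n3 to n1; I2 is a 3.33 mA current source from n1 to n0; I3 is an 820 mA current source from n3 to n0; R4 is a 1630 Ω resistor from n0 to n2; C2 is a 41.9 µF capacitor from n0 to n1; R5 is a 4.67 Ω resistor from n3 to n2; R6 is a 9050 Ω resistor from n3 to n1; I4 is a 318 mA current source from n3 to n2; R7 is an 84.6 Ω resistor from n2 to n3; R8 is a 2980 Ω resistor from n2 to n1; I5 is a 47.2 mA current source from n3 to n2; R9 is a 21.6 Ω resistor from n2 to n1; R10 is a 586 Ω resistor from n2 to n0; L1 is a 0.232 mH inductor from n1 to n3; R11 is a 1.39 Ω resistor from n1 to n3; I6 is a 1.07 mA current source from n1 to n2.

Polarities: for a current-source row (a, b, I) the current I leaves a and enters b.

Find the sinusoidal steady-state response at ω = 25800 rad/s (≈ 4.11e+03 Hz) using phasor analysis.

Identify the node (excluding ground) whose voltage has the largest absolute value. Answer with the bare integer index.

3

Apply KCL at each of the 3 non-ground nodes and solve the resulting linear system.
Node n1: branches {I1, R3, C1, I2, C2, R6, R8, R9, L1, R11, I6} → V_1 = -0.004386+0.5214j
Node n2: branches {R3, R4, R5, I4, R7, R8, I5, R9, R10, I6} → V_2 = 0.4292+0.3197j
Node n3: branches {R1, R2, C1, I3, R5, R6, I4, R7, I5, L1, R11} → V_3 = -1.096+0.2805j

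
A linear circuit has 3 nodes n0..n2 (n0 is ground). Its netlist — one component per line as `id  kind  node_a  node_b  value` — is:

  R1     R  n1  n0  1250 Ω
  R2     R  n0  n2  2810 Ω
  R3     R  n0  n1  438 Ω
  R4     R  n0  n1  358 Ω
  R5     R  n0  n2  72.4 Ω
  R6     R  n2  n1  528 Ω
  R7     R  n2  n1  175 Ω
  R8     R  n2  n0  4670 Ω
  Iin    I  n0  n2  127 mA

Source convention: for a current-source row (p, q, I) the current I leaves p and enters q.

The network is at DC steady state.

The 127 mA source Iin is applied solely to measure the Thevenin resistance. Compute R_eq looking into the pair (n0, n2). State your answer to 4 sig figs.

Element admittances at DC:
  Y(R1) = 0.0008000 S between n1,n0
  Y(R2) = 0.0003559 S between n0,n2
  Y(R3) = 0.002283 S between n0,n1
  Y(R4) = 0.002793 S between n0,n1
  Y(R5) = 0.01381 S between n0,n2
  Y(R6) = 0.001894 S between n2,n1
  Y(R7) = 0.005714 S between n2,n1
  Y(R8) = 0.0002141 S between n2,n0
  Iin: injects 0.127 A into n2 (from n0)
Assemble and solve the 2×2 MNA system:
  V(n1)=4.049  V(n2)=7.176

R_eq = 56.50 Ω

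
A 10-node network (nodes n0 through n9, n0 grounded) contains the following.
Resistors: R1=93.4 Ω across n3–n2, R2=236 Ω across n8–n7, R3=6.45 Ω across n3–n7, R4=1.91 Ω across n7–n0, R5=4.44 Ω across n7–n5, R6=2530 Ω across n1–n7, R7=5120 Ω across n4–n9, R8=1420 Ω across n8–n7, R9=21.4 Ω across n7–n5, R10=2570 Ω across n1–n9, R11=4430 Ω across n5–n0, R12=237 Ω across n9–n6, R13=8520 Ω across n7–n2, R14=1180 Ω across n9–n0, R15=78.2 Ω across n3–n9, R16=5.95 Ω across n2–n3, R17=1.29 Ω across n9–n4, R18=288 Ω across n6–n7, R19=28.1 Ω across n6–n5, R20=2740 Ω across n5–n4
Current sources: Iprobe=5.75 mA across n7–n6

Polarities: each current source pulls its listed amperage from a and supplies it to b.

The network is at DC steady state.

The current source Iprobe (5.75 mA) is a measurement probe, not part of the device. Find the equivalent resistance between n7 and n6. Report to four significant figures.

Element admittances at DC:
  Y(R1) = 0.01071 S between n3,n2
  Y(R2) = 0.004237 S between n8,n7
  Y(R3) = 0.1550 S between n3,n7
  Y(R4) = 0.5236 S between n7,n0
  Y(R5) = 0.2252 S between n7,n5
  Y(R6) = 0.0003953 S between n1,n7
  Y(R7) = 0.0001953 S between n4,n9
  Y(R8) = 0.0007042 S between n8,n7
  Y(R9) = 0.04673 S between n7,n5
  Y(R10) = 0.0003891 S between n1,n9
  Y(R11) = 0.0002257 S between n5,n0
  Y(R12) = 0.004219 S between n9,n6
  Y(R13) = 0.0001174 S between n7,n2
  Y(R14) = 0.0008475 S between n9,n0
  Y(R15) = 0.01279 S between n3,n9
  Y(R16) = 0.1681 S between n2,n3
  Y(R17) = 0.7752 S between n9,n4
  Y(R18) = 0.003472 S between n6,n7
  Y(R19) = 0.03559 S between n6,n5
  Y(R20) = 0.0003650 S between n5,n4
  Iprobe: injects 0.00575 A into n6 (from n7)
Assemble and solve the 9×9 MNA system:
  V(n1)=0.01821  V(n2)=0.002737  V(n3)=0.002739  V(n4)=0.03678  V(n5)=0.01739  V(n6)=0.1507  V(n7)=-6.704e-05  V(n8)=-6.704e-05  V(n9)=0.03678

R_eq = 26.23 Ω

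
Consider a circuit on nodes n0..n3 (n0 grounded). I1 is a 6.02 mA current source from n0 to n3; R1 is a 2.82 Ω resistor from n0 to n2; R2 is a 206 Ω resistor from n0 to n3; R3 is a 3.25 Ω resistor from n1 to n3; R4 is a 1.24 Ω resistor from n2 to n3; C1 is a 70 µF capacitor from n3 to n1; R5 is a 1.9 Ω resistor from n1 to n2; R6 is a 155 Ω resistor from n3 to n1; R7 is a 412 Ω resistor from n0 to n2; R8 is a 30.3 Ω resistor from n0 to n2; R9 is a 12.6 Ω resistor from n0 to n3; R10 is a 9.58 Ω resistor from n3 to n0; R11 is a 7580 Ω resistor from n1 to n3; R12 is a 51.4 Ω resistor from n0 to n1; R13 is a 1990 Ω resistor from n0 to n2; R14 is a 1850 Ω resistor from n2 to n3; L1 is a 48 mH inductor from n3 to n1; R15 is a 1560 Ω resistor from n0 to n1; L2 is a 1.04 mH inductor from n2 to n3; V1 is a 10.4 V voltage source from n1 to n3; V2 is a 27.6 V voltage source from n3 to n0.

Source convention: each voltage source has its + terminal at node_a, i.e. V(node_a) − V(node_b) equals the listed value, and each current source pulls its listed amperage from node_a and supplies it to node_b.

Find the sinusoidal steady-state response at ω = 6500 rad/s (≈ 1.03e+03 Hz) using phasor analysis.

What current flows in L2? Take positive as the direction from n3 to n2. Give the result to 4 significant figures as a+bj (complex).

Apply KCL at each of the 3 non-ground nodes and solve the resulting linear system.
Node n1: branches {R3, C1, R5, R6, R11, R12, L1, R15, V1} → V_1 = 38.00+0.000j
Node n2: branches {R1, R4, R5, R7, R8, R13, R14, L2} → V_2 = 24.54-0.2622j
Node n3: branches {I1, R2, R3, R4, C1, R6, R9, R10, R11, R14, L1, L2, V1, V2} → V_3 = 27.60+0.000j
Source currents: i(V1)=-11.11-4.837j, i(V2)=-15.55+0.1024j

0.03878-0.4519j A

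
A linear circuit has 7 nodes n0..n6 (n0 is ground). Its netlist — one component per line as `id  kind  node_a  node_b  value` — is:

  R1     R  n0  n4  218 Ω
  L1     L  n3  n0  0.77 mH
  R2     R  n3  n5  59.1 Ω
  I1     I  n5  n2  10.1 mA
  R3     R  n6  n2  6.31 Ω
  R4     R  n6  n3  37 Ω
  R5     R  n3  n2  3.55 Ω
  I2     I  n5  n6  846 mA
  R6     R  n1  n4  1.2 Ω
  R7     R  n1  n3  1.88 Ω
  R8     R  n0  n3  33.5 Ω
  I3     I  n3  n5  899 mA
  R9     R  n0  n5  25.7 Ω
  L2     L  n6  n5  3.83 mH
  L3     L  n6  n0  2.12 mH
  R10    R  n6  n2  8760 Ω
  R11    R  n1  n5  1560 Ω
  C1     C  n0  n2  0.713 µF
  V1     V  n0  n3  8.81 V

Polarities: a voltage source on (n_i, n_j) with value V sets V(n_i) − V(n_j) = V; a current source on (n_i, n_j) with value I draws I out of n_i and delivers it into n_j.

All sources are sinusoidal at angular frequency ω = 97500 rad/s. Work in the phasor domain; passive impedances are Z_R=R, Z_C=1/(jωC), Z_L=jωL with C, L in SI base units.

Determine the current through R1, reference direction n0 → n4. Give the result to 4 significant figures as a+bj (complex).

0.03981-1.807e-08j A

Element admittances at ω=97500 rad/s:
  Y(R1) = 0.004587+0.000j S between n0,n4
  Y(L1) = 0.000-0.01332j S between n3,n0
  Y(R2) = 0.01692+0.000j S between n3,n5
  I1: injects 0.0101 A into n2 (from n5)
  Y(R3) = 0.1585+0.000j S between n6,n2
  Y(R4) = 0.02703+0.000j S between n6,n3
  Y(R5) = 0.2817+0.000j S between n3,n2
  I2: injects 0.846 A into n6 (from n5)
  Y(R6) = 0.8333+0.000j S between n1,n4
  Y(R7) = 0.5319+0.000j S between n1,n3
  Y(R8) = 0.02985+0.000j S between n0,n3
  I3: injects 0.899 A into n5 (from n3)
  Y(R9) = 0.03891+0.000j S between n0,n5
  Y(L2) = 0.000-0.002678j S between n6,n5
  Y(L3) = 0.000-0.004838j S between n6,n0
  Y(R10) = 0.0001142+0.000j S between n6,n2
  Y(R11) = 0.0006410+0.000j S between n1,n5
  Y(C1) = 0.000+0.06952j S between n0,n2
  V1: constraint V(n0)−V(n3) = 8.81
Assemble and solve the 7×7 MNA system:
  V(n1)=-8.727+3.962e-06j  V(n2)=-6.117+1.368j  V(n3)=-8.810+0.000j  V(n4)=-8.679+3.940e-06j  V(n5)=-1.926+0.003320j  V(n6)=-1.996+1.115j
  i(V1)=-0.4674-0.2981j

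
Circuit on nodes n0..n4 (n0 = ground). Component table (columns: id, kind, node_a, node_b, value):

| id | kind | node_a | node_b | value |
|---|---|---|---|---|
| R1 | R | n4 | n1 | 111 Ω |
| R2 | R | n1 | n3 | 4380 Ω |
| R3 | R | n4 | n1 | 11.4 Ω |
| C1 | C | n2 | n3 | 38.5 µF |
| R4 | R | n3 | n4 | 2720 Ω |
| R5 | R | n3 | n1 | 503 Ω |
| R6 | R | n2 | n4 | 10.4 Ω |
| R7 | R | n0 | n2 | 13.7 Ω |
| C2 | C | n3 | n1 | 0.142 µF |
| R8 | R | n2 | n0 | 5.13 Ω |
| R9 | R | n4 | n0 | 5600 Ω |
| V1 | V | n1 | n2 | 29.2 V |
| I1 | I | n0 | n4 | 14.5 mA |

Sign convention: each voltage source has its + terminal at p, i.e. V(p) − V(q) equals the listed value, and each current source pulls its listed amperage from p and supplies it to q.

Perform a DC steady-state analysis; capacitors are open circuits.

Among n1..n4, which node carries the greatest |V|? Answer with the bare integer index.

1

Element admittances at DC:
  Y(R1) = 0.009009 S between n4,n1
  Y(R2) = 0.0002283 S between n1,n3
  Y(R3) = 0.08772 S between n4,n1
  Y(C1) = 0.000 S between n2,n3
  Y(R4) = 0.0003676 S between n3,n4
  Y(R5) = 0.001988 S between n3,n1
  Y(R6) = 0.09615 S between n2,n4
  Y(R7) = 0.07299 S between n0,n2
  Y(C2) = 0.000 S between n3,n1
  Y(R8) = 0.1949 S between n2,n0
  Y(R9) = 0.0001786 S between n4,n0
  V1: constraint V(n1)−V(n2) = 29.2
  I1: injects 0.0145 A into n4 (from n0)
Assemble and solve the 5×5 MNA system:
  V(n1)=29.24  V(n2)=0.04427  V(n3)=27.19  V(n4)=14.77
  i(V1)=-1.404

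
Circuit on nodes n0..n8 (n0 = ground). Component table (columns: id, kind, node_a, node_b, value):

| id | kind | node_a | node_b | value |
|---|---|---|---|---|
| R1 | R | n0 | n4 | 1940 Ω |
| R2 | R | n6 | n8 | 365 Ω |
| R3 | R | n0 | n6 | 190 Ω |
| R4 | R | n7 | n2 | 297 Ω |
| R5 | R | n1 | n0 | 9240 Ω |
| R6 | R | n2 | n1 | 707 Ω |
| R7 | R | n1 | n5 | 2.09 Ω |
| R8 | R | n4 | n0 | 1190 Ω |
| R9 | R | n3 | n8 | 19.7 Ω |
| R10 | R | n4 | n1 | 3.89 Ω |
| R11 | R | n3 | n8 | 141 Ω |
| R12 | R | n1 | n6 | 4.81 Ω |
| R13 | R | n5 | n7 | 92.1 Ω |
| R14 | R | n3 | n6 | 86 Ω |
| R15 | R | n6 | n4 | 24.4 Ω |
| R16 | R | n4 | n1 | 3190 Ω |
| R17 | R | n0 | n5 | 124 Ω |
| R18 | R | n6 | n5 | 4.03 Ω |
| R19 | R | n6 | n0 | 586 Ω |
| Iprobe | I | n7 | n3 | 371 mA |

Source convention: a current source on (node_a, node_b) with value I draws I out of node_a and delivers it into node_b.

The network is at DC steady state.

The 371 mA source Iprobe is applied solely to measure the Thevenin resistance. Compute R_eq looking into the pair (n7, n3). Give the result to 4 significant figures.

MNA unknowns: 8 node voltages V₁..V_8
R1: Y=0.0005155 on G[0,4]
R2: Y=0.002740 on G[6,8]
R3: Y=0.005263 on G[0,6]
R4: Y=0.003367 on G[7,2]
R5: Y=0.0001082 on G[1,0]
R6: Y=0.001414 on G[2,1]
R7: Y=0.4785 on G[1,5]
R8: Y=0.0008403 on G[4,0]
R9: Y=0.05076 on G[3,8]
R10: Y=0.2571 on G[4,1]
R11: Y=0.007092 on G[3,8]
R12: Y=0.2079 on G[1,6]
R13: Y=0.01086 on G[5,7]
R14: Y=0.01163 on G[3,6]
R15: Y=0.04098 on G[6,4]
R16: Y=0.0003135 on G[4,1]
R17: Y=0.008065 on G[0,5]
R18: Y=0.2481 on G[6,5]
R19: Y=0.001706 on G[6,0]
Iprobe: z[7]−=0.371, z[3]+=0.371
solve → V1=-0.1472, V2=-22.35, V3=26.52, V4=-0.06149, V5=-0.3978, V6=0.4746, V7=-31.67, V8=25.34

R_eq = 156.9 Ω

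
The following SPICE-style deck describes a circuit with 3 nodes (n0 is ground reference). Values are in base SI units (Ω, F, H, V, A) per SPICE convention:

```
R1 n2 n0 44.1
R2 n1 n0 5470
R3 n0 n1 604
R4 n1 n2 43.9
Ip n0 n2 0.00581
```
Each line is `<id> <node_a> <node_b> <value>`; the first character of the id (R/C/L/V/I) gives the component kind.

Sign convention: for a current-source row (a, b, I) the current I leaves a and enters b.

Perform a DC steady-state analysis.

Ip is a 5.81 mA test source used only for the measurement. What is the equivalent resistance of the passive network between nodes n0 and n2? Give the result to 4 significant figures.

R_eq = 41.02 Ω

MNA unknowns: 2 node voltages V₁..V_2
R1: Y=0.02268 on G[2,0]
R2: Y=0.0001828 on G[1,0]
R3: Y=0.001656 on G[0,1]
R4: Y=0.02278 on G[1,2]
Ip: z[0]−=0.00581, z[2]+=0.00581
solve → V1=0.2205, V2=0.2383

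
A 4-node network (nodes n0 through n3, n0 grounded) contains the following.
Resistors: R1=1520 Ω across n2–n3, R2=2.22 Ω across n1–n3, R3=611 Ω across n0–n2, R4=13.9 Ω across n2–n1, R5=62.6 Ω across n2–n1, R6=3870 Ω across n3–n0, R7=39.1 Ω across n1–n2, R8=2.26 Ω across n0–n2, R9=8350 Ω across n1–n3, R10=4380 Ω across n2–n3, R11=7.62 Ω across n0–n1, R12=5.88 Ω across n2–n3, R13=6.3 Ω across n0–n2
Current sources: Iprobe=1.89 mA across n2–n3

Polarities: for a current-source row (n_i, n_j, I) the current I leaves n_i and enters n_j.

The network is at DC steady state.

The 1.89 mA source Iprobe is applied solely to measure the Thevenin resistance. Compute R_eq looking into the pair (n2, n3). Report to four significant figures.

R_eq = 3.129 Ω

Element admittances at DC:
  Y(R1) = 0.0006579 S between n2,n3
  Y(R2) = 0.4505 S between n1,n3
  Y(R3) = 0.001637 S between n0,n2
  Y(R4) = 0.07194 S between n2,n1
  Y(R5) = 0.01597 S between n2,n1
  Y(R6) = 0.0002584 S between n3,n0
  Y(R7) = 0.02558 S between n1,n2
  Y(R8) = 0.4425 S between n0,n2
  Y(R9) = 0.0001198 S between n1,n3
  Y(R10) = 0.0002283 S between n2,n3
  Y(R11) = 0.1312 S between n0,n1
  Y(R12) = 0.1701 S between n2,n3
  Y(R13) = 0.1587 S between n0,n2
  Iprobe: injects 0.00189 A into n3 (from n2)
Assemble and solve the 3×3 MNA system:
  V(n1)=0.003256  V(n2)=-0.0007110  V(n3)=0.005204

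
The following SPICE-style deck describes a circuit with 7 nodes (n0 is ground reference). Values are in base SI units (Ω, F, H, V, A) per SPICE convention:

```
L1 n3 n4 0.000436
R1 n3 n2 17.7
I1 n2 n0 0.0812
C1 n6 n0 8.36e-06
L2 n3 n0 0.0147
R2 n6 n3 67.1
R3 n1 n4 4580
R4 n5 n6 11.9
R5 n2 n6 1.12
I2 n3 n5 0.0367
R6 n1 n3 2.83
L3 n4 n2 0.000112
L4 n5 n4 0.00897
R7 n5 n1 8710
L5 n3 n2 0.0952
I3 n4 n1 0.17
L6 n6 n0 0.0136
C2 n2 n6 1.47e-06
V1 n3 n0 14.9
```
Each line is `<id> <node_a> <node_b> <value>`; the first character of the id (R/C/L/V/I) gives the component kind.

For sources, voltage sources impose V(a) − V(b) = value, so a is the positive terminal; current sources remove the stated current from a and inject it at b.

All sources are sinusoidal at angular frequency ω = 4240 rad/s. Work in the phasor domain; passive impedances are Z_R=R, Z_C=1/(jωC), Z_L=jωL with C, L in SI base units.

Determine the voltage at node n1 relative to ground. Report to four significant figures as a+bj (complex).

MNA unknowns: 6 node voltages V₁..V_6 plus 1 source current (V1)
L1: Y=0.000-0.5409j on G[3,4]
R1: Y=0.05650+0.000j on G[3,2]
I1: z[2]−=0.0812, z[0]+=0.0812
C1: Y=0.000+0.03545j on G[6,0]
L2: Y=0.000-0.01604j on G[3,0]
R2: Y=0.01490+0.000j on G[6,3]
R3: Y=0.0002183+0.000j on G[1,4]
R4: Y=0.08403+0.000j on G[5,6]
R5: Y=0.8929+0.000j on G[2,6]
I2: z[3]−=0.0367, z[5]+=0.0367
R6: Y=0.3534+0.000j on G[1,3]
L3: Y=0.000-2.106j on G[4,2]
L4: Y=0.000-0.02629j on G[5,4]
R7: Y=0.0001148+0.000j on G[5,1]
L5: Y=0.000-0.002477j on G[3,2]
I3: z[4]−=0.17, z[1]+=0.17
L6: Y=0.000-0.01734j on G[6,0]
C2: Y=0.000+0.006233j on G[2,6]
V1: row V3−V0=14.9, i_V1 at 3,0
solve → V1=15.38-0.0005094j, V2=15.44-0.5377j, V3=14.90+0.000j, V4=15.34-0.4934j, V5=15.94-0.6310j, V6=15.46-0.8198j
aux → i_V1=-0.09604-0.04079j

15.38-0.0005094j V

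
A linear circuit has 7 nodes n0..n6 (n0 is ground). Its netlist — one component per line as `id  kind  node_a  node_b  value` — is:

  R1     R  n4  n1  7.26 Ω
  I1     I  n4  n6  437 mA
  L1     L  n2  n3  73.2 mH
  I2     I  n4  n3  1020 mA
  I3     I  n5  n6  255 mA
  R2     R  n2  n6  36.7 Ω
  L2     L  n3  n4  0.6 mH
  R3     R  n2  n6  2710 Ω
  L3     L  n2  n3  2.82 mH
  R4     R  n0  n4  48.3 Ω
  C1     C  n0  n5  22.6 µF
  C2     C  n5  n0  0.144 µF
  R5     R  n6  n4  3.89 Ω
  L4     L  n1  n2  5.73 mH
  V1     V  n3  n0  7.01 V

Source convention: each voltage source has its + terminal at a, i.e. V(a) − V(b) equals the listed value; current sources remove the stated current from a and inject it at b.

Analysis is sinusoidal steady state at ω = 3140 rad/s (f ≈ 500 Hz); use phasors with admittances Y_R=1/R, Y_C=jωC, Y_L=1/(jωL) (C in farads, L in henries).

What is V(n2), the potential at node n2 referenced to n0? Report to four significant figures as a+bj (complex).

7.359-0.2066j V

Apply KCL at each of the 6 non-ground nodes and solve the resulting linear system.
Node n1: branches {R1, L4} → V_1 = 7.442-1.630j
Node n2: branches {L1, R2, R3, L3, L4} → V_2 = 7.359-0.2066j
Node n3: branches {L1, I2, L2, L3, V1} → V_3 = 7.010+0.000j
Node n4: branches {R1, I1, I2, L2, R4, R5} → V_4 = 6.868-1.664j
Node n5: branches {I3, C1, C2} → V_5 = 0.000+3.571j
Node n6: branches {I1, I3, R2, R3, R5} → V_6 = 9.346-1.522j
Source currents: i(V1)=0.1128+0.03444j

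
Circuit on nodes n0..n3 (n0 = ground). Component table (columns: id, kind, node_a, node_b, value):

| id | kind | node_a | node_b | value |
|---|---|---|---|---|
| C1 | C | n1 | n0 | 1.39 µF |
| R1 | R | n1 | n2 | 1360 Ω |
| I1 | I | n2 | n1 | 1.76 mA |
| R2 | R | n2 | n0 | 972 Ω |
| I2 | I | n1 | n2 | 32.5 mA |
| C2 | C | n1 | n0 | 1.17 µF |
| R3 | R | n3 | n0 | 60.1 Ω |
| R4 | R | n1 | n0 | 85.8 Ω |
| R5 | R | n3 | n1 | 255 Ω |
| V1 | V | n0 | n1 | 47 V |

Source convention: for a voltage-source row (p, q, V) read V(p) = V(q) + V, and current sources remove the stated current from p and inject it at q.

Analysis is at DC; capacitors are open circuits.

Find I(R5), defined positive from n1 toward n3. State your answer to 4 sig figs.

Element admittances at DC:
  Y(C1) = 0.000 S between n1,n0
  Y(R1) = 0.0007353 S between n1,n2
  I1: injects 0.00176 A into n1 (from n2)
  Y(R2) = 0.001029 S between n2,n0
  I2: injects 0.0325 A into n2 (from n1)
  Y(C2) = 0.000 S between n1,n0
  Y(R3) = 0.01664 S between n3,n0
  Y(R4) = 0.01166 S between n1,n0
  Y(R5) = 0.003922 S between n3,n1
  V1: constraint V(n0)−V(n1) = 47
Assemble and solve the 4×4 MNA system:
  V(n1)=-47.00  V(n2)=-2.165  V(n3)=-8.964
  i(V1)=-0.6992

-0.1492 A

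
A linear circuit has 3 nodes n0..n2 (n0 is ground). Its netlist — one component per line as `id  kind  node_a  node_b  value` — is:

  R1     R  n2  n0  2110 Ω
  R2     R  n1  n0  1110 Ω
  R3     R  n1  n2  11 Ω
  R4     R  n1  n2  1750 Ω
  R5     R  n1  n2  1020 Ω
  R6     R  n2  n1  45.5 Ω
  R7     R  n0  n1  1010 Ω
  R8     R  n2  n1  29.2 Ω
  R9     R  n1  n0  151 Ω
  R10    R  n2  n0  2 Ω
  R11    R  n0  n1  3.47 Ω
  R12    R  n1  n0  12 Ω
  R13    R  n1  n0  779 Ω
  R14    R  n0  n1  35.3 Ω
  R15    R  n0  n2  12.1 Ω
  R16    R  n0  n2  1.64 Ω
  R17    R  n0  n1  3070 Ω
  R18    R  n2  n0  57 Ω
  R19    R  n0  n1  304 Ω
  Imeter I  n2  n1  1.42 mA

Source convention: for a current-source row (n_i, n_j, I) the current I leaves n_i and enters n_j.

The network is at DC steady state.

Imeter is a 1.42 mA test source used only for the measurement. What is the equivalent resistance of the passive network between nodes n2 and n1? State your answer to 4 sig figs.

R_eq = 2.189 Ω

MNA unknowns: 2 node voltages V₁..V_2
R1: Y=0.0004739 on G[2,0]
R2: Y=0.0009009 on G[1,0]
R3: Y=0.09091 on G[1,2]
R4: Y=0.0005714 on G[1,2]
R5: Y=0.0009804 on G[1,2]
R6: Y=0.02198 on G[2,1]
R7: Y=0.0009901 on G[0,1]
R8: Y=0.03425 on G[2,1]
R9: Y=0.006623 on G[1,0]
R10: Y=0.5000 on G[2,0]
R11: Y=0.2882 on G[0,1]
R12: Y=0.08333 on G[1,0]
R13: Y=0.001284 on G[1,0]
R14: Y=0.02833 on G[0,1]
R15: Y=0.08264 on G[0,2]
R16: Y=0.6098 on G[0,2]
R17: Y=0.0003257 on G[0,1]
R18: Y=0.01754 on G[2,0]
R19: Y=0.003289 on G[0,1]
Imeter: z[2]−=0.00142, z[1]+=0.00142
solve → V1=0.002318, V2=-0.0007913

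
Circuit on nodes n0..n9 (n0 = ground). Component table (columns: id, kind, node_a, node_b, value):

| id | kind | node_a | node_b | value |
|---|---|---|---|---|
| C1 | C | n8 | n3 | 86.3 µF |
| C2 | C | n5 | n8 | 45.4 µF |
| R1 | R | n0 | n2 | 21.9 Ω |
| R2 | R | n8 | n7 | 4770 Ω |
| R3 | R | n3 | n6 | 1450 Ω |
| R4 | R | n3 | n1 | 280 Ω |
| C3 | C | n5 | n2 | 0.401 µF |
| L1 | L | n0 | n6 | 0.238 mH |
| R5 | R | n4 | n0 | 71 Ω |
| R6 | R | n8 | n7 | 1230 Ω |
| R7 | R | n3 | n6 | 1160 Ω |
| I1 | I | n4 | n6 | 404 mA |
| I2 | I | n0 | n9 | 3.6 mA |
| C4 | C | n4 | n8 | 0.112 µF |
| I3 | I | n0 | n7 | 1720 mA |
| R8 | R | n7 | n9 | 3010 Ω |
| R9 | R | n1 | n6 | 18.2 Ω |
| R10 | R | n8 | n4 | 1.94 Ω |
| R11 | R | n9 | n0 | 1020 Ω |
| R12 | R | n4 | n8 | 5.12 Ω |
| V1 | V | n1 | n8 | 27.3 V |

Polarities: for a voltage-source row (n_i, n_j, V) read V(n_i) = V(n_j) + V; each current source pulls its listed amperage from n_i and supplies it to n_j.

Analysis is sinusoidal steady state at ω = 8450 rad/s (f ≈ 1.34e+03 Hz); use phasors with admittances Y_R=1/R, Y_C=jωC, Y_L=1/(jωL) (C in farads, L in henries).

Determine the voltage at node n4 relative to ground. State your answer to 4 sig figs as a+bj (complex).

-7.491+2.697j V

Element admittances at ω=8450 rad/s:
  Y(C1) = 0.000+0.7292j S between n8,n3
  Y(C2) = 0.000+0.3836j S between n5,n8
  Y(R1) = 0.04566+0.000j S between n0,n2
  Y(R2) = 0.0002096+0.000j S between n8,n7
  Y(R3) = 0.0006897+0.000j S between n3,n6
  Y(R4) = 0.003571+0.000j S between n3,n1
  Y(C3) = 0.000+0.003388j S between n5,n2
  Y(L1) = 0.000-0.4972j S between n0,n6
  Y(R5) = 0.01408+0.000j S between n4,n0
  Y(R6) = 0.0008130+0.000j S between n8,n7
  Y(R7) = 0.0008621+0.000j S between n3,n6
  I1: injects 0.404 A into n6 (from n4)
  I2: injects 0.0036 A into n9 (from n0)
  Y(C4) = 0.000+0.0009464j S between n4,n8
  I3: injects 1.72 A into n7 (from n0)
  Y(R8) = 0.0003322+0.000j S between n7,n9
  Y(R9) = 0.05495+0.000j S between n1,n6
  Y(R10) = 0.5155+0.000j S between n8,n4
  Y(R11) = 0.0009804+0.000j S between n9,n0
  Y(R12) = 0.1953+0.000j S between n4,n8
  V1: constraint V(n1)−V(n8) = 27.3
Assemble and solve the 10×10 MNA system:
  V(n1)=20.23+2.750j  V(n2)=-0.2393-0.5025j  V(n3)=-7.070+2.601j  V(n4)=-7.491+2.697j  V(n5)=-7.011+2.722j  V(n6)=0.03136+3.022j  V(n7)=1349+2.213j  V(n8)=-7.071+2.750j  V(n9)=344.1+0.5602j
  i(V1)=-1.207+0.01441j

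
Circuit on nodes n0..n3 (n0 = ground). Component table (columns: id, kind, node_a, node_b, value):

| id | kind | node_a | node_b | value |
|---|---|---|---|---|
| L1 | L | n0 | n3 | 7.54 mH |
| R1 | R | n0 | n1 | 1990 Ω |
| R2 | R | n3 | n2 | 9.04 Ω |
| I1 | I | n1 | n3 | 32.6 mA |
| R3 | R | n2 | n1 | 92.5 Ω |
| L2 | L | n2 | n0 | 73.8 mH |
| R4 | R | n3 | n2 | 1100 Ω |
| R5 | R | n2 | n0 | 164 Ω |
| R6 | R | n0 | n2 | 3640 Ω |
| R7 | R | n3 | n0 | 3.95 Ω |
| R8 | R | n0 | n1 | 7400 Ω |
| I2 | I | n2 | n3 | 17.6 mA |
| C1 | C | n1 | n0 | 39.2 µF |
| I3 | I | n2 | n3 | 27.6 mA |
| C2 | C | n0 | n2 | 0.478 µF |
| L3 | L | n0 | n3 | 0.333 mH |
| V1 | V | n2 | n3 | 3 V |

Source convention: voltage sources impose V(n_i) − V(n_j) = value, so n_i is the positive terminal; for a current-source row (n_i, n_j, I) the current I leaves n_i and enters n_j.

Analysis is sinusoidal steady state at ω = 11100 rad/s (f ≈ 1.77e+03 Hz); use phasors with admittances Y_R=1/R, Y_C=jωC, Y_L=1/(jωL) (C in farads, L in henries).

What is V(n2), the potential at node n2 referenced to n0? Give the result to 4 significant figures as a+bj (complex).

2.989-0.05705j V

Apply KCL at each of the 3 non-ground nodes and solve the resulting linear system.
Node n1: branches {R1, I1, R3, R8, C1} → V_1 = -0.001434+0.0006307j
Node n2: branches {R2, R3, L2, R4, R5, R6, I2, I3, C2, V1} → V_2 = 2.989-0.05705j
Node n3: branches {L1, R2, I1, R4, R7, I2, I3, L3, V1} → V_3 = -0.01140-0.05705j
Source currents: i(V1)=-0.4314-0.01122j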